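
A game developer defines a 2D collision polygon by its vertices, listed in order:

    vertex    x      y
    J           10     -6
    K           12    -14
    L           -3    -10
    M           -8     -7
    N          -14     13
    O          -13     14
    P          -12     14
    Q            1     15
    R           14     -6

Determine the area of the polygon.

483

Apply the shoelace formula: 2A = Σ (x_i·y_{i+1} − x_{i+1}·y_i), indices taken mod 9.
Cross-terms: -68, -162, -59, -202, -27, -14, -194, -216, -24  ⇒  Σ = -966
Area = |Σ|/2 = 483.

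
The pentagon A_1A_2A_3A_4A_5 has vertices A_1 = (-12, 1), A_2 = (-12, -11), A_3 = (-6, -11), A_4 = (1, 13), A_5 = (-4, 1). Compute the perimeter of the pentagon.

64

|A_1A_2| = √((0)² + (-12)²) = √144 = 12
|A_2A_3| = √((6)² + (0)²) = √36 = 6
|A_3A_4| = √((7)² + (24)²) = √625 = 25
|A_4A_5| = √((-5)² + (-12)²) = √169 = 13
|A_5A_1| = √((-8)² + (0)²) = √64 = 8
Perimeter = 12 + 6 + 25 + 13 + 8 = 64.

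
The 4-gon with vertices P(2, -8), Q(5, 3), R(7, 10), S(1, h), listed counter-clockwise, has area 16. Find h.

-5

Write out the shoelace sum; only the two edges meeting at S involve h:
2·Area = [(7·h − 1·10) + (1·(-8) − 2·h)] + 75
       = 5·h + 57 = 32
⇒ h = -5.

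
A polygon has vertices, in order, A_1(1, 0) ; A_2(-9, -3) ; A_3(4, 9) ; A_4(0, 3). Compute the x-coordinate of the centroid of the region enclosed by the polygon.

Apply Gauss's area formula. First the cross-terms c_i = x_i·y_{i+1} − x_{i+1}·y_i:
  -3, -69, 12, -3  ⇒  2A = -63, A = -31.5.
Then Σ (x_i + x_{i+1})·c_i = 414, so x̄ = 414 / (6·(-31.5)) = -46/21.

-46/21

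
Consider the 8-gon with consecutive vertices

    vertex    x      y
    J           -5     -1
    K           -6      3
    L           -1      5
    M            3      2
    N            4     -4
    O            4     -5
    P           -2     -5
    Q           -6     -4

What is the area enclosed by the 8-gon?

77.5

Apply Gauss's area formula: 2A = Σ (x_i·y_{i+1} − x_{i+1}·y_i), indices taken mod 8.
Σ = (-21) + (-27) + (-17) + (-20) + (-4) + (-30) + (-22) + (-14) = -155
Area = |Σ|/2 = 77.5.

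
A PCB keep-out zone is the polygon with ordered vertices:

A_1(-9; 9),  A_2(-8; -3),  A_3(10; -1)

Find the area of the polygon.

109

Cross-terms: 99, 38, 81  ⇒  Σ = 218
Area = |Σ|/2 = 109.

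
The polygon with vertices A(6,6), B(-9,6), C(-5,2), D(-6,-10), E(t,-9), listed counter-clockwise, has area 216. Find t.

The doubled signed area Σ (x_i y_{i+1} − x_{i+1} y_i) is linear in t.
With t=0 it equals 272; the coefficient of t is 16 (from the two edges through E).
So 16·t + 272 = 2·216 = 432 ⇒ t = 10.

10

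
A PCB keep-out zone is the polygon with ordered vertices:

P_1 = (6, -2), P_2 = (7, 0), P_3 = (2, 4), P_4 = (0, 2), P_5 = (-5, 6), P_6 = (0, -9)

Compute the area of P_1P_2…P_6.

77.5

Apply the shoelace (surveyor's) formula: 2A = Σ (x_i·y_{i+1} − x_{i+1}·y_i), indices taken mod 6.
P_1→P_2: (6)(0) − (7)(-2) = 14
P_2→P_3: (7)(4) − (2)(0) = 28
P_3→P_4: (2)(2) − (0)(4) = 4
P_4→P_5: (0)(6) − (-5)(2) = 10
P_5→P_6: (-5)(-9) − (0)(6) = 45
P_6→P_1: (0)(-2) − (6)(-9) = 54
Σ = 155
Area = |Σ|/2 = 77.5.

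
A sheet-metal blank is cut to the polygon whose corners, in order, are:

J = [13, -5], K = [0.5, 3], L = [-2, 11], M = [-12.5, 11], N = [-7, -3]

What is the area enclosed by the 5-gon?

Apply the shoelace (surveyor's) formula: 2A = Σ (x_i·y_{i+1} − x_{i+1}·y_i), indices taken mod 5.
Σ = (41.5) + (11.5) + (115.5) + (114.5) + (74) = 357
Area = |Σ|/2 = 178.5.

178.5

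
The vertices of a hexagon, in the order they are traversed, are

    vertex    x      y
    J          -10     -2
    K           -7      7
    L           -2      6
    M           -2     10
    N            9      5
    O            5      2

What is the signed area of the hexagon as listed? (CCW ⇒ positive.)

Apply the shoelace formula: 2A = Σ (x_i·y_{i+1} − x_{i+1}·y_i), indices taken mod 6.
Cross-terms: -84, -28, -8, -100, -7, 10  ⇒  Σ = -217
Signed area = Σ/2 = -108.5 (negative ⇒ clockwise traversal).

-108.5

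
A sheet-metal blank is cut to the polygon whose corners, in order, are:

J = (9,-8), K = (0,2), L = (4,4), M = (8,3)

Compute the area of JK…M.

50.5

Apply the shoelace (surveyor's) formula: 2A = Σ (x_i·y_{i+1} − x_{i+1}·y_i), indices taken mod 4.
Σ = (18) + (-8) + (-20) + (-91) = -101
Area = |Σ|/2 = 50.5.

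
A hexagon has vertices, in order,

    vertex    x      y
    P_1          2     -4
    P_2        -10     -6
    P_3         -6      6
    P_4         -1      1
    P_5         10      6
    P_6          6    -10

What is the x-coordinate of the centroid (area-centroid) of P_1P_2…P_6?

Apply the surveyor's formula. First the cross-terms c_i = x_i·y_{i+1} − x_{i+1}·y_i:
  -52, -96, 0, -16, -136, -4  ⇒  2A = -304, A = -152.
Then Σ (x_i + x_{i+1})·c_i = -400, so x̄ = -400 / (6·(-152)) = 25/57.

25/57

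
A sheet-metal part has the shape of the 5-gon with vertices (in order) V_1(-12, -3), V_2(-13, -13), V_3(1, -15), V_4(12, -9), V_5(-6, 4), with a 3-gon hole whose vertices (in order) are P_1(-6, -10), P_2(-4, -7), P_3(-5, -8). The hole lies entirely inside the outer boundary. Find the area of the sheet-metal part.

277.5

Outer boundary:
Σ = (117) + (208) + (171) + (-6) + (66) = 556
Area = |Σ|/2 = 278.
Hole:
Apply Gauss's area formula: 2A = Σ (x_i·y_{i+1} − x_{i+1}·y_i), indices taken mod 3.
Cross-terms: 2, -3, 2  ⇒  Σ = 1
Area = |Σ|/2 = 0.5.
Net area = 278 − 0.5 = 277.5.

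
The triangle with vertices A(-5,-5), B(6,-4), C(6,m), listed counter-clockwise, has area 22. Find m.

Write out the shoelace sum; only the two edges meeting at C involve m:
2·Area = [(6·m − 6·(-4)) + (6·(-5) − (-5)·m)] + 50
       = 11·m + 44 = 44
⇒ m = 0.

0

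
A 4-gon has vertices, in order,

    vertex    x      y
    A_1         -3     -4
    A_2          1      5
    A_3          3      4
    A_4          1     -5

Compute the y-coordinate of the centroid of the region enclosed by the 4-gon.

-4/9

Apply the surveyor's formula. First the cross-terms c_i = x_i·y_{i+1} − x_{i+1}·y_i:
  -11, -11, -19, -19  ⇒  2A = -60, A = -30.
Then Σ (y_i + y_{i+1})·c_i = 80, so ȳ = 80 / (6·(-30)) = -4/9.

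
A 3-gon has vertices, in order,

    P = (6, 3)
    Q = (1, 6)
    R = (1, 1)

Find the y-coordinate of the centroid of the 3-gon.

10/3

Apply the surveyor's formula. First the cross-terms c_i = x_i·y_{i+1} − x_{i+1}·y_i:
  33, -5, -3  ⇒  2A = 25, A = 12.5.
Then Σ (y_i + y_{i+1})·c_i = 250, so ȳ = 250 / (6·12.5) = 10/3.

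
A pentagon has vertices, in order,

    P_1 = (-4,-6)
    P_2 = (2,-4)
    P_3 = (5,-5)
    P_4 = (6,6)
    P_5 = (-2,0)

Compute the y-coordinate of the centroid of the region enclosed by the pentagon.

Apply Gauss's area formula. First the cross-terms c_i = x_i·y_{i+1} − x_{i+1}·y_i:
  28, 10, 60, 12, 12  ⇒  2A = 122, A = 61.
Then Σ (y_i + y_{i+1})·c_i = -310, so ȳ = -310 / (6·61) = -155/183.

-155/183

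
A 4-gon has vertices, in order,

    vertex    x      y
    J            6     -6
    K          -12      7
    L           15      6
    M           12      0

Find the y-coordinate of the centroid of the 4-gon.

259/117

Apply the surveyor's formula. First the cross-terms c_i = x_i·y_{i+1} − x_{i+1}·y_i:
  -30, -177, -72, -72  ⇒  2A = -351, A = -175.5.
Then Σ (y_i + y_{i+1})·c_i = -2331, so ȳ = -2331 / (6·(-175.5)) = 259/117.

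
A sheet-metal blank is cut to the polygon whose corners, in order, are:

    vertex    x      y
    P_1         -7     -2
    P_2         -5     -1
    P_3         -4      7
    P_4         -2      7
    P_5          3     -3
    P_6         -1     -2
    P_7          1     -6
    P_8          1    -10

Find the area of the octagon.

74

Apply Gauss's area formula: 2A = Σ (x_i·y_{i+1} − x_{i+1}·y_i), indices taken mod 8.
Cross-terms: -3, -39, -14, -15, -9, 8, -4, -72  ⇒  Σ = -148
Area = |Σ|/2 = 74.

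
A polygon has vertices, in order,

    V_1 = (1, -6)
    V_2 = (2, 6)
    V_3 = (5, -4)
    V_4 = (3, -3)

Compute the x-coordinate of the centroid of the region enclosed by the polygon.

148/57

Apply Gauss's area formula. First the cross-terms c_i = x_i·y_{i+1} − x_{i+1}·y_i:
  18, -38, -3, -15  ⇒  2A = -38, A = -19.
Then Σ (x_i + x_{i+1})·c_i = -296, so x̄ = -296 / (6·(-19)) = 148/57.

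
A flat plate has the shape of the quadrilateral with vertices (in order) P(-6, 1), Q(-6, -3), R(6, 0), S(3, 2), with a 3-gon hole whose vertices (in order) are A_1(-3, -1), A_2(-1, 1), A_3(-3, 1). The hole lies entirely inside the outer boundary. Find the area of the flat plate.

32.5

Outer boundary:
Apply the shoelace formula: 2A = Σ (x_i·y_{i+1} − x_{i+1}·y_i), indices taken mod 4.
P→Q: (-6)(-3) − (-6)(1) = 24
Q→R: (-6)(0) − (6)(-3) = 18
R→S: (6)(2) − (3)(0) = 12
S→P: (3)(1) − (-6)(2) = 15
Σ = 69
Area = |Σ|/2 = 34.5.
Hole:
Apply Gauss's area formula: 2A = Σ (x_i·y_{i+1} − x_{i+1}·y_i), indices taken mod 3.
A_1→A_2: (-3)(1) − (-1)(-1) = -4
A_2→A_3: (-1)(1) − (-3)(1) = 2
A_3→A_1: (-3)(-1) − (-3)(1) = 6
Σ = 4
Area = |Σ|/2 = 2.
Net area = 34.5 − 2 = 32.5.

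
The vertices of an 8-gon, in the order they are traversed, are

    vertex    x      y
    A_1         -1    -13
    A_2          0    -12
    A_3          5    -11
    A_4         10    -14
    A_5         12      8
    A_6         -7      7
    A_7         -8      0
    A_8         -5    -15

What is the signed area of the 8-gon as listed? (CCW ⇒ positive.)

Σ = (12) + (60) + (40) + (248) + (140) + (56) + (120) + (50) = 726
Signed area = Σ/2 = 363 (positive ⇒ counter-clockwise traversal).

363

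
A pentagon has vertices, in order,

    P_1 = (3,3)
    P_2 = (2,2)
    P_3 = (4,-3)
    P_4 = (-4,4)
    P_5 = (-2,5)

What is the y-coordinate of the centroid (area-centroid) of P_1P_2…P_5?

2

Apply the shoelace (surveyor's) formula. First the cross-terms c_i = x_i·y_{i+1} − x_{i+1}·y_i:
  0, -14, 4, -12, -21  ⇒  2A = -43, A = -21.5.
Then Σ (y_i + y_{i+1})·c_i = -258, so ȳ = -258 / (6·(-21.5)) = 2.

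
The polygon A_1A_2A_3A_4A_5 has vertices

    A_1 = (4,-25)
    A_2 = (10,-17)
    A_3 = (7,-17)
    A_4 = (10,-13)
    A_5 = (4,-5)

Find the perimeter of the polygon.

48

|A_1A_2| = √((6)² + (8)²) = √100 = 10
|A_2A_3| = √((-3)² + (0)²) = √9 = 3
|A_3A_4| = √((3)² + (4)²) = √25 = 5
|A_4A_5| = √((-6)² + (8)²) = √100 = 10
|A_5A_1| = √((0)² + (-20)²) = √400 = 20
Perimeter = 10 + 3 + 5 + 10 + 20 = 48.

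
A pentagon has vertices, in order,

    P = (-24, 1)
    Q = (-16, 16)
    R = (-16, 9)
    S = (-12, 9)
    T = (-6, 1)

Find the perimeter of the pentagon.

|PQ| = √((8)² + (15)²) = √289 = 17
|QR| = √((0)² + (-7)²) = √49 = 7
|RS| = √((4)² + (0)²) = √16 = 4
|ST| = √((6)² + (-8)²) = √100 = 10
|TP| = √((-18)² + (0)²) = √324 = 18
Perimeter = 17 + 7 + 4 + 10 + 18 = 56.

56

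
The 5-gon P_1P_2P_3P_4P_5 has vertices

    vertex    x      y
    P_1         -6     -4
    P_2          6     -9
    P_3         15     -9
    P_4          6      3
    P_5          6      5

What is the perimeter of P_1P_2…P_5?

|P_1P_2| = √((12)² + (-5)²) = √169 = 13
|P_2P_3| = √((9)² + (0)²) = √81 = 9
|P_3P_4| = √((-9)² + (12)²) = √225 = 15
|P_4P_5| = √((0)² + (2)²) = √4 = 2
|P_5P_1| = √((-12)² + (-9)²) = √225 = 15
Perimeter = 13 + 9 + 15 + 2 + 15 = 54.

54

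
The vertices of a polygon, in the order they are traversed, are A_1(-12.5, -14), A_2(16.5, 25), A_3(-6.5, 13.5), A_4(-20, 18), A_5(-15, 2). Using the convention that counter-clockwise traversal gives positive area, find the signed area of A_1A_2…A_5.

460.875

A_1→A_2: (-12.5)(25) − (16.5)(-14) = -81.5
A_2→A_3: (16.5)(13.5) − (-6.5)(25) = 385.25
A_3→A_4: (-6.5)(18) − (-20)(13.5) = 153
A_4→A_5: (-20)(2) − (-15)(18) = 230
A_5→A_1: (-15)(-14) − (-12.5)(2) = 235
Σ = 921.75
Signed area = Σ/2 = 460.875 (positive ⇒ counter-clockwise traversal).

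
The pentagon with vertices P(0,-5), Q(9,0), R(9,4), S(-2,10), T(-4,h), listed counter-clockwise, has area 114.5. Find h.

5

The doubled signed area Σ (x_i y_{i+1} − x_{i+1} y_i) is linear in h.
With h=0 it equals 239; the coefficient of h is -2 (from the two edges through T).
So -2·h + 239 = 2·114.5 = 229 ⇒ h = 5.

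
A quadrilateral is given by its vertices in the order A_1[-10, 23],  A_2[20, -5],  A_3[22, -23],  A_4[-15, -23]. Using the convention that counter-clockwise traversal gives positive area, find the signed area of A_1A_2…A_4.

Σ = (-410) + (-350) + (-851) + (-575) = -2186
Signed area = Σ/2 = -1093 (negative ⇒ clockwise traversal).

-1093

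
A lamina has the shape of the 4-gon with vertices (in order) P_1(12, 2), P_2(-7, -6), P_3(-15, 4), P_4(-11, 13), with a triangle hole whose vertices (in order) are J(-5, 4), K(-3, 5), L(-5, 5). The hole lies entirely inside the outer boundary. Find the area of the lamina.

251.5

Outer boundary:
Cross-terms: -58, -118, -151, -178  ⇒  Σ = -505
Area = |Σ|/2 = 252.5.
Hole:
J→K: (-5)(5) − (-3)(4) = -13
K→L: (-3)(5) − (-5)(5) = 10
L→J: (-5)(4) − (-5)(5) = 5
Σ = 2
Area = |Σ|/2 = 1.
Net area = 252.5 − 1 = 251.5.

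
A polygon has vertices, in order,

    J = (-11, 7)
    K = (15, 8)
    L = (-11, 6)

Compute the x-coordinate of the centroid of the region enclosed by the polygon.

-7/3

Apply the shoelace (surveyor's) formula. First the cross-terms c_i = x_i·y_{i+1} − x_{i+1}·y_i:
  -193, 178, -11  ⇒  2A = -26, A = -13.
Then Σ (x_i + x_{i+1})·c_i = 182, so x̄ = 182 / (6·(-13)) = -7/3.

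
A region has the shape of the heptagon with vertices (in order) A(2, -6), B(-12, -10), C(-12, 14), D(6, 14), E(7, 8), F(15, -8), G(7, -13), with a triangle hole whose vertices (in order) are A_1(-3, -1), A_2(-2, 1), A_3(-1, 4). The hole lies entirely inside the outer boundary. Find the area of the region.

506

Outer boundary:
Apply the shoelace (surveyor's) formula: 2A = Σ (x_i·y_{i+1} − x_{i+1}·y_i), indices taken mod 7.
Σ = (-92) + (-288) + (-252) + (-50) + (-176) + (-139) + (-16) = -1013
Area = |Σ|/2 = 506.5.
Hole:
A_1→A_2: (-3)(1) − (-2)(-1) = -5
A_2→A_3: (-2)(4) − (-1)(1) = -7
A_3→A_1: (-1)(-1) − (-3)(4) = 13
Σ = 1
Area = |Σ|/2 = 0.5.
Net area = 506.5 − 0.5 = 506.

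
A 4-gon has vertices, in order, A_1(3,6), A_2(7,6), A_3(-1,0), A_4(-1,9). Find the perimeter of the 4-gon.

28

|A_1A_2| = √((4)² + (0)²) = √16 = 4
|A_2A_3| = √((-8)² + (-6)²) = √100 = 10
|A_3A_4| = √((0)² + (9)²) = √81 = 9
|A_4A_1| = √((4)² + (-3)²) = √25 = 5
Perimeter = 4 + 10 + 9 + 5 = 28.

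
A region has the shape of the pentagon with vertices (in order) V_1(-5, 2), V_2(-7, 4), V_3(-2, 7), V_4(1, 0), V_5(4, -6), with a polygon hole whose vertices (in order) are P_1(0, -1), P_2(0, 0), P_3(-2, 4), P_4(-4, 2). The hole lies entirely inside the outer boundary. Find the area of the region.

Outer boundary:
V_1→V_2: (-5)(4) − (-7)(2) = -6
V_2→V_3: (-7)(7) − (-2)(4) = -41
V_3→V_4: (-2)(0) − (1)(7) = -7
V_4→V_5: (1)(-6) − (4)(0) = -6
V_5→V_1: (4)(2) − (-5)(-6) = -22
Σ = -82
Area = |Σ|/2 = 41.
Hole:
Apply the shoelace (surveyor's) formula: 2A = Σ (x_i·y_{i+1} − x_{i+1}·y_i), indices taken mod 4.
Σ = (0) + (0) + (12) + (4) = 16
Area = |Σ|/2 = 8.
Net area = 41 − 8 = 33.

33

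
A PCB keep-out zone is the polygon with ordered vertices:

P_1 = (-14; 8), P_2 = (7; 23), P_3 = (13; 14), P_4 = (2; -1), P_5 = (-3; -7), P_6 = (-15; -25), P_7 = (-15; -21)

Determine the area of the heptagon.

570.5

Apply the surveyor's formula: 2A = Σ (x_i·y_{i+1} − x_{i+1}·y_i), indices taken mod 7.
P_1→P_2: (-14)(23) − (7)(8) = -378
P_2→P_3: (7)(14) − (13)(23) = -201
P_3→P_4: (13)(-1) − (2)(14) = -41
P_4→P_5: (2)(-7) − (-3)(-1) = -17
P_5→P_6: (-3)(-25) − (-15)(-7) = -30
P_6→P_7: (-15)(-21) − (-15)(-25) = -60
P_7→P_1: (-15)(8) − (-14)(-21) = -414
Σ = -1141
Area = |Σ|/2 = 570.5.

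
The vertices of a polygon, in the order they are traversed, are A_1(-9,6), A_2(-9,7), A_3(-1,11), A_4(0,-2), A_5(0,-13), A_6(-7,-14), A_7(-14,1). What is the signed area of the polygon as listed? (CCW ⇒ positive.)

Σ = (-9) + (-92) + (2) + (0) + (-91) + (-203) + (-75) = -468
Signed area = Σ/2 = -234 (negative ⇒ clockwise traversal).

-234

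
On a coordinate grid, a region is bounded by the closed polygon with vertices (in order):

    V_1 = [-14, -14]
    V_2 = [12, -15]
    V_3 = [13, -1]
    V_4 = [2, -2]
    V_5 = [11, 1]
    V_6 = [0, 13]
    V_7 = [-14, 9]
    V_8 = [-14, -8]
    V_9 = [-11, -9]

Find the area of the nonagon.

595

Apply the shoelace formula: 2A = Σ (x_i·y_{i+1} − x_{i+1}·y_i), indices taken mod 9.
V_1→V_2: (-14)(-15) − (12)(-14) = 378
V_2→V_3: (12)(-1) − (13)(-15) = 183
V_3→V_4: (13)(-2) − (2)(-1) = -24
V_4→V_5: (2)(1) − (11)(-2) = 24
V_5→V_6: (11)(13) − (0)(1) = 143
V_6→V_7: (0)(9) − (-14)(13) = 182
V_7→V_8: (-14)(-8) − (-14)(9) = 238
V_8→V_9: (-14)(-9) − (-11)(-8) = 38
V_9→V_1: (-11)(-14) − (-14)(-9) = 28
Σ = 1190
Area = |Σ|/2 = 595.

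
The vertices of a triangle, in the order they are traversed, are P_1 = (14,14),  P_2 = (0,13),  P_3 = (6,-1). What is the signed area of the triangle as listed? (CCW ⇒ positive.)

P_1→P_2: (14)(13) − (0)(14) = 182
P_2→P_3: (0)(-1) − (6)(13) = -78
P_3→P_1: (6)(14) − (14)(-1) = 98
Σ = 202
Signed area = Σ/2 = 101 (positive ⇒ counter-clockwise traversal).

101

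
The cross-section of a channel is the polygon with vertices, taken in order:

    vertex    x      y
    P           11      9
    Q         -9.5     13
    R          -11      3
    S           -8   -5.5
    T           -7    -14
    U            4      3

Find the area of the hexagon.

Apply the surveyor's formula: 2A = Σ (x_i·y_{i+1} − x_{i+1}·y_i), indices taken mod 6.
Σ = (228.5) + (114.5) + (84.5) + (73.5) + (35) + (3) = 539
Area = |Σ|/2 = 269.5.

269.5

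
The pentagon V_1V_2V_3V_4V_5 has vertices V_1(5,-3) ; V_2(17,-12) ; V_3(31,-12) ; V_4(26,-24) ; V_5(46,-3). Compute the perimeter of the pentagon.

112

|V_1V_2| = √((12)² + (-9)²) = √225 = 15
|V_2V_3| = √((14)² + (0)²) = √196 = 14
|V_3V_4| = √((-5)² + (-12)²) = √169 = 13
|V_4V_5| = √((20)² + (21)²) = √841 = 29
|V_5V_1| = √((-41)² + (0)²) = √1681 = 41
Perimeter = 15 + 14 + 13 + 29 + 41 = 112.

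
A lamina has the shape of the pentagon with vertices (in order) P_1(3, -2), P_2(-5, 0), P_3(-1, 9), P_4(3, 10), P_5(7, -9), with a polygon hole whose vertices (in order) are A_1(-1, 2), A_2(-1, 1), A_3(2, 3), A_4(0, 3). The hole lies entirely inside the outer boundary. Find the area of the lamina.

85.5

Outer boundary:
Σ = (-10) + (-45) + (-37) + (-97) + (13) = -176
Area = |Σ|/2 = 88.
Hole:
Σ = (1) + (-5) + (6) + (3) = 5
Area = |Σ|/2 = 2.5.
Net area = 88 − 2.5 = 85.5.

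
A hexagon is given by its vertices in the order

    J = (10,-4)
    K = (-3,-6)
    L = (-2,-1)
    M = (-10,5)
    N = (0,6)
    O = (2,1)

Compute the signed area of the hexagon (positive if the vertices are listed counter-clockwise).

-95.5

Apply Gauss's area formula: 2A = Σ (x_i·y_{i+1} − x_{i+1}·y_i), indices taken mod 6.
Cross-terms: -72, -9, -20, -60, -12, -18  ⇒  Σ = -191
Signed area = Σ/2 = -95.5 (negative ⇒ clockwise traversal).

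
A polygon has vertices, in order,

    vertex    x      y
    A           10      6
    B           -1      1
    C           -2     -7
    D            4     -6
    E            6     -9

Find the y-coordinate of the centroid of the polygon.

-280/191

Apply the surveyor's formula. First the cross-terms c_i = x_i·y_{i+1} − x_{i+1}·y_i:
  16, 9, 40, 0, 126  ⇒  2A = 191, A = 95.5.
Then Σ (y_i + y_{i+1})·c_i = -840, so ȳ = -840 / (6·95.5) = -280/191.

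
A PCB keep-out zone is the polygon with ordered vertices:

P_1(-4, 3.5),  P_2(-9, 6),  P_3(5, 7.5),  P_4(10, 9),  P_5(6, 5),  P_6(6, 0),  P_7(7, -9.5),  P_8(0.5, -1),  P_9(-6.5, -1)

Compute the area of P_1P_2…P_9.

123.5

P_1→P_2: (-4)(6) − (-9)(3.5) = 7.5
P_2→P_3: (-9)(7.5) − (5)(6) = -97.5
P_3→P_4: (5)(9) − (10)(7.5) = -30
P_4→P_5: (10)(5) − (6)(9) = -4
P_5→P_6: (6)(0) − (6)(5) = -30
P_6→P_7: (6)(-9.5) − (7)(0) = -57
P_7→P_8: (7)(-1) − (0.5)(-9.5) = -2.25
P_8→P_9: (0.5)(-1) − (-6.5)(-1) = -7
P_9→P_1: (-6.5)(3.5) − (-4)(-1) = -26.75
Σ = -247
Area = |Σ|/2 = 123.5.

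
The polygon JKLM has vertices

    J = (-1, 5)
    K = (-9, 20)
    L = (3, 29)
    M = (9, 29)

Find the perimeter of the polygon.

64

|JK| = √((-8)² + (15)²) = √289 = 17
|KL| = √((12)² + (9)²) = √225 = 15
|LM| = √((6)² + (0)²) = √36 = 6
|MJ| = √((-10)² + (-24)²) = √676 = 26
Perimeter = 17 + 15 + 6 + 26 = 64.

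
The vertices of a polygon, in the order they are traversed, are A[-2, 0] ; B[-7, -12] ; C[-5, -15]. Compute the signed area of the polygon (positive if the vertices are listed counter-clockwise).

19.5

Apply the shoelace (surveyor's) formula: 2A = Σ (x_i·y_{i+1} − x_{i+1}·y_i), indices taken mod 3.
Σ = (24) + (45) + (-30) = 39
Signed area = Σ/2 = 19.5 (positive ⇒ counter-clockwise traversal).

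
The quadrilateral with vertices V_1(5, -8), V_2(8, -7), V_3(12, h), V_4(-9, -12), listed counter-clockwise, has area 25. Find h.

-3

Write out the shoelace sum; only the two edges meeting at V_3 involve h:
2·Area = [(8·h − 12·(-7)) + (12·(-12) − (-9)·h)] + 161
       = 17·h + 101 = 50
⇒ h = -3.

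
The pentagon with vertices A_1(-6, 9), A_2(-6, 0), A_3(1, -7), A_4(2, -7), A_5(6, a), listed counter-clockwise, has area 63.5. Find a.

-9

The doubled signed area Σ (x_i y_{i+1} − x_{i+1} y_i) is linear in a.
With a=0 it equals 199; the coefficient of a is 8 (from the two edges through A_5).
So 8·a + 199 = 2·63.5 = 127 ⇒ a = -9.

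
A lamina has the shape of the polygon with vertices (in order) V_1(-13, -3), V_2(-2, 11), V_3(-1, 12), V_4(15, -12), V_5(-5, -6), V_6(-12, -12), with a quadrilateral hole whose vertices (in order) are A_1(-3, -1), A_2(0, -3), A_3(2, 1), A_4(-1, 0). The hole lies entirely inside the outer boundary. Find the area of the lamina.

Outer boundary:
Apply Gauss's area formula: 2A = Σ (x_i·y_{i+1} − x_{i+1}·y_i), indices taken mod 6.
Σ = (-149) + (-13) + (-168) + (-150) + (-12) + (-120) = -612
Area = |Σ|/2 = 306.
Hole:
Apply the shoelace (surveyor's) formula: 2A = Σ (x_i·y_{i+1} − x_{i+1}·y_i), indices taken mod 4.
Cross-terms: 9, 6, 1, 1  ⇒  Σ = 17
Area = |Σ|/2 = 8.5.
Net area = 306 − 8.5 = 297.5.

297.5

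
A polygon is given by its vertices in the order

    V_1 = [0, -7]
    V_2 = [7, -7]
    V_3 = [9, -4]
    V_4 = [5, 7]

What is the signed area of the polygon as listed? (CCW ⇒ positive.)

Σ = (49) + (35) + (83) + (-35) = 132
Signed area = Σ/2 = 66 (positive ⇒ counter-clockwise traversal).

66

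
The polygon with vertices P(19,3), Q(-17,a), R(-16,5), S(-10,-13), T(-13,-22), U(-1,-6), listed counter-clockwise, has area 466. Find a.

The doubled signed area Σ (x_i y_{i+1} − x_{i+1} y_i) is linear in a.
With a=0 it equals 442; the coefficient of a is 35 (from the two edges through Q).
So 35·a + 442 = 2·466 = 932 ⇒ a = 14.

14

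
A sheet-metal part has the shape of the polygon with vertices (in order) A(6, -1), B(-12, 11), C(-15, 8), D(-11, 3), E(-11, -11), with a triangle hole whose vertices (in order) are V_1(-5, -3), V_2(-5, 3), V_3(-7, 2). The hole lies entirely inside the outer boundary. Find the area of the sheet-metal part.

192.5

Outer boundary:
Apply the shoelace (surveyor's) formula: 2A = Σ (x_i·y_{i+1} − x_{i+1}·y_i), indices taken mod 5.
A→B: (6)(11) − (-12)(-1) = 54
B→C: (-12)(8) − (-15)(11) = 69
C→D: (-15)(3) − (-11)(8) = 43
D→E: (-11)(-11) − (-11)(3) = 154
E→A: (-11)(-1) − (6)(-11) = 77
Σ = 397
Area = |Σ|/2 = 198.5.
Hole:
Σ = (-30) + (11) + (31) = 12
Area = |Σ|/2 = 6.
Net area = 198.5 − 6 = 192.5.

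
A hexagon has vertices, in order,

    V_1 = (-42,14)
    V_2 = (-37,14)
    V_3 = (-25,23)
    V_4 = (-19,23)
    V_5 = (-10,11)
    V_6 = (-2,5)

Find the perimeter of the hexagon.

92

|V_1V_2| = √((5)² + (0)²) = √25 = 5
|V_2V_3| = √((12)² + (9)²) = √225 = 15
|V_3V_4| = √((6)² + (0)²) = √36 = 6
|V_4V_5| = √((9)² + (-12)²) = √225 = 15
|V_5V_6| = √((8)² + (-6)²) = √100 = 10
|V_6V_1| = √((-40)² + (9)²) = √1681 = 41
Perimeter = 5 + 15 + 6 + 15 + 10 + 41 = 92.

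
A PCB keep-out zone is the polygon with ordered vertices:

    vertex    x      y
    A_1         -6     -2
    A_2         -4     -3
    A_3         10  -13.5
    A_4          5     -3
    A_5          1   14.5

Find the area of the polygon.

Apply the shoelace formula: 2A = Σ (x_i·y_{i+1} − x_{i+1}·y_i), indices taken mod 5.
Σ = (10) + (84) + (37.5) + (75.5) + (85) = 292
Area = |Σ|/2 = 146.

146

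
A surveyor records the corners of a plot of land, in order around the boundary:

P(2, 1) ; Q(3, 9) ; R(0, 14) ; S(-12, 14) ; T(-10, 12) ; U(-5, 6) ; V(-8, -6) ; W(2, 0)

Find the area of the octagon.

Σ = (15) + (42) + (168) + (-4) + (0) + (78) + (12) + (2) = 313
Area = |Σ|/2 = 156.5.

156.5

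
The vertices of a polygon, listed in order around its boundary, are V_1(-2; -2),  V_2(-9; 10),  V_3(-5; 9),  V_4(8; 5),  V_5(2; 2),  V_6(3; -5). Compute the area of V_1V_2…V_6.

V_1→V_2: (-2)(10) − (-9)(-2) = -38
V_2→V_3: (-9)(9) − (-5)(10) = -31
V_3→V_4: (-5)(5) − (8)(9) = -97
V_4→V_5: (8)(2) − (2)(5) = 6
V_5→V_6: (2)(-5) − (3)(2) = -16
V_6→V_1: (3)(-2) − (-2)(-5) = -16
Σ = -192
Area = |Σ|/2 = 96.

96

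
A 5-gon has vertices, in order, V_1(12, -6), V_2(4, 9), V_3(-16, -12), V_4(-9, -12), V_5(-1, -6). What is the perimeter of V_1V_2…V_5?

|V_1V_2| = √((-8)² + (15)²) = √289 = 17
|V_2V_3| = √((-20)² + (-21)²) = √841 = 29
|V_3V_4| = √((7)² + (0)²) = √49 = 7
|V_4V_5| = √((8)² + (6)²) = √100 = 10
|V_5V_1| = √((13)² + (0)²) = √169 = 13
Perimeter = 17 + 29 + 7 + 10 + 13 = 76.

76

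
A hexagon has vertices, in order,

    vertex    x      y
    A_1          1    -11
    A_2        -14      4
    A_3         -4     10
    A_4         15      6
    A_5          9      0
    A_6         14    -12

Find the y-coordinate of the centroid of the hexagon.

-16/47

Apply the surveyor's formula. First the cross-terms c_i = x_i·y_{i+1} − x_{i+1}·y_i:
  -150, -124, -174, -54, -108, -142  ⇒  2A = -752, A = -376.
Then Σ (y_i + y_{i+1})·c_i = 768, so ȳ = 768 / (6·(-376)) = -16/47.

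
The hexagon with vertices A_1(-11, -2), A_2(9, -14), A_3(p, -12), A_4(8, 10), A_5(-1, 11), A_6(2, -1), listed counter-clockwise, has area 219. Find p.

9

Write out the shoelace sum; only the two edges meeting at A_3 involve p:
2·Area = [(9·(-12) − p·(-14)) + (p·10 − 8·(-12))] + 234
       = 24·p + 222 = 438
⇒ p = 9.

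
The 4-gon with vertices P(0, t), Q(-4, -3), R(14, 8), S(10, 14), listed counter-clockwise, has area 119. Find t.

Write out the shoelace sum; only the two edges meeting at P involve t:
2·Area = [(10·t − 0·14) + (0·(-3) − (-4)·t)] + 126
       = 14·t + 126 = 238
⇒ t = 8.

8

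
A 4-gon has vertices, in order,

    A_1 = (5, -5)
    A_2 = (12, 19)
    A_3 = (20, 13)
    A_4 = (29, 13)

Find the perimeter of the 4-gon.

74

|A_1A_2| = √((7)² + (24)²) = √625 = 25
|A_2A_3| = √((8)² + (-6)²) = √100 = 10
|A_3A_4| = √((9)² + (0)²) = √81 = 9
|A_4A_1| = √((-24)² + (-18)²) = √900 = 30
Perimeter = 25 + 10 + 9 + 30 = 74.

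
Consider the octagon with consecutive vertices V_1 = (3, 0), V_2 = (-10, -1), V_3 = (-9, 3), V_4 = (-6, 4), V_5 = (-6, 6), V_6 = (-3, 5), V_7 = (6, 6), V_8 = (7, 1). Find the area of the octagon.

Σ = (-3) + (-39) + (-18) + (-12) + (-12) + (-48) + (-36) + (-3) = -171
Area = |Σ|/2 = 85.5.

85.5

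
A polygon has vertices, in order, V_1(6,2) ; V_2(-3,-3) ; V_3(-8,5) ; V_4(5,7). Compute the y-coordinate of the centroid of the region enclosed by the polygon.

Apply the surveyor's formula. First the cross-terms c_i = x_i·y_{i+1} − x_{i+1}·y_i:
  -12, -39, -81, -32  ⇒  2A = -164, A = -82.
Then Σ (y_i + y_{i+1})·c_i = -1326, so ȳ = -1326 / (6·(-82)) = 221/82.

221/82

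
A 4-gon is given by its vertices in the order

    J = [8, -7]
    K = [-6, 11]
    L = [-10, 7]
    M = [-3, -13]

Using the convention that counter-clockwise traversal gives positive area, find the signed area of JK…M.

195

Apply Gauss's area formula: 2A = Σ (x_i·y_{i+1} − x_{i+1}·y_i), indices taken mod 4.
Σ = (46) + (68) + (151) + (125) = 390
Signed area = Σ/2 = 195 (positive ⇒ counter-clockwise traversal).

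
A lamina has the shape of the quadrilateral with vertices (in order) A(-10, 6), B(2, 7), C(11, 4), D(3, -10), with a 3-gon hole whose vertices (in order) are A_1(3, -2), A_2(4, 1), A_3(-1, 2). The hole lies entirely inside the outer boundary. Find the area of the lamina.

169.5

Outer boundary:
Apply the surveyor's formula: 2A = Σ (x_i·y_{i+1} − x_{i+1}·y_i), indices taken mod 4.
A→B: (-10)(7) − (2)(6) = -82
B→C: (2)(4) − (11)(7) = -69
C→D: (11)(-10) − (3)(4) = -122
D→A: (3)(6) − (-10)(-10) = -82
Σ = -355
Area = |Σ|/2 = 177.5.
Hole:
Σ = (11) + (9) + (-4) = 16
Area = |Σ|/2 = 8.
Net area = 177.5 − 8 = 169.5.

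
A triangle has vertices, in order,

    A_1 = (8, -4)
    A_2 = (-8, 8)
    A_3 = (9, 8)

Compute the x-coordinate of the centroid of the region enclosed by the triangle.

Apply Gauss's area formula. First the cross-terms c_i = x_i·y_{i+1} − x_{i+1}·y_i:
  32, -136, -100  ⇒  2A = -204, A = -102.
Then Σ (x_i + x_{i+1})·c_i = -1836, so x̄ = -1836 / (6·(-102)) = 3.

3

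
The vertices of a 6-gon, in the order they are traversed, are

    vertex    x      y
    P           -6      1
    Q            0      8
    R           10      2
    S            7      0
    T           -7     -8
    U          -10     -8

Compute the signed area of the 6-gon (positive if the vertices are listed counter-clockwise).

Apply Gauss's area formula: 2A = Σ (x_i·y_{i+1} − x_{i+1}·y_i), indices taken mod 6.
Σ = (-48) + (-80) + (-14) + (-56) + (-24) + (-58) = -280
Signed area = Σ/2 = -140 (negative ⇒ clockwise traversal).

-140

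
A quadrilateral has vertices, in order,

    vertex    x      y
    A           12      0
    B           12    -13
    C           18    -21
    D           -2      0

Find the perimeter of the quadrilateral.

66

|AB| = √((0)² + (-13)²) = √169 = 13
|BC| = √((6)² + (-8)²) = √100 = 10
|CD| = √((-20)² + (21)²) = √841 = 29
|DA| = √((14)² + (0)²) = √196 = 14
Perimeter = 13 + 10 + 29 + 14 = 66.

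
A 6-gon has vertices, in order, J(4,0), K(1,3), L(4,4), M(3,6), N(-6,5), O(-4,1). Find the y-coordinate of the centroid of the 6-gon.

247/77

Apply Gauss's area formula. First the cross-terms c_i = x_i·y_{i+1} − x_{i+1}·y_i:
  12, -8, 12, 51, 14, -4  ⇒  2A = 77, A = 38.5.
Then Σ (y_i + y_{i+1})·c_i = 741, so ȳ = 741 / (6·38.5) = 247/77.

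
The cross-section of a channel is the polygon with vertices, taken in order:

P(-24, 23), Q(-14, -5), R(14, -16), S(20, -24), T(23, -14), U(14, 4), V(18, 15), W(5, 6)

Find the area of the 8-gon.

Apply the surveyor's formula: 2A = Σ (x_i·y_{i+1} − x_{i+1}·y_i), indices taken mod 8.
Σ = (442) + (294) + (-16) + (272) + (288) + (138) + (33) + (259) = 1710
Area = |Σ|/2 = 855.

855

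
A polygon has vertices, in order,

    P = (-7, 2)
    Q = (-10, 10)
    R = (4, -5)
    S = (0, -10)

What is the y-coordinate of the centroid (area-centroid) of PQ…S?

-61/45

Apply the surveyor's formula. First the cross-terms c_i = x_i·y_{i+1} − x_{i+1}·y_i:
  -50, 10, -40, -70  ⇒  2A = -150, A = -75.
Then Σ (y_i + y_{i+1})·c_i = 610, so ȳ = 610 / (6·(-75)) = -61/45.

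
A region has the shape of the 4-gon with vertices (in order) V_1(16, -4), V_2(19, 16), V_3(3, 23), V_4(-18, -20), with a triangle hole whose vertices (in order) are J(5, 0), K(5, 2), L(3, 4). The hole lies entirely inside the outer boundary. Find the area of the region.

Outer boundary:
Apply the shoelace (surveyor's) formula: 2A = Σ (x_i·y_{i+1} − x_{i+1}·y_i), indices taken mod 4.
Σ = (332) + (389) + (354) + (392) = 1467
Area = |Σ|/2 = 733.5.
Hole:
Apply Gauss's area formula: 2A = Σ (x_i·y_{i+1} − x_{i+1}·y_i), indices taken mod 3.
J→K: (5)(2) − (5)(0) = 10
K→L: (5)(4) − (3)(2) = 14
L→J: (3)(0) − (5)(4) = -20
Σ = 4
Area = |Σ|/2 = 2.
Net area = 733.5 − 2 = 731.5.

731.5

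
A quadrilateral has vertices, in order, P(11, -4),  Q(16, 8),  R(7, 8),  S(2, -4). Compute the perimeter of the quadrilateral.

|PQ| = √((5)² + (12)²) = √169 = 13
|QR| = √((-9)² + (0)²) = √81 = 9
|RS| = √((-5)² + (-12)²) = √169 = 13
|SP| = √((9)² + (0)²) = √81 = 9
Perimeter = 13 + 9 + 13 + 9 = 44.

44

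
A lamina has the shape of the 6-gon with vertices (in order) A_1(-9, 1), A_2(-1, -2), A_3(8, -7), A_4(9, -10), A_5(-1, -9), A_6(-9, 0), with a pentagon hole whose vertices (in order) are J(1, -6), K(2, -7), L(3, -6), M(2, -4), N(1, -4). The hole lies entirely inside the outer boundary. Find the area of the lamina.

Outer boundary:
Σ = (19) + (23) + (-17) + (-91) + (-81) + (-9) = -156
Area = |Σ|/2 = 78.
Hole:
Apply the shoelace (surveyor's) formula: 2A = Σ (x_i·y_{i+1} − x_{i+1}·y_i), indices taken mod 5.
Σ = (5) + (9) + (0) + (-4) + (-2) = 8
Area = |Σ|/2 = 4.
Net area = 78 − 4 = 74.

74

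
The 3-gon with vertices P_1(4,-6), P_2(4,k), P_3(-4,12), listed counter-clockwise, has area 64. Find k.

10

Write out the shoelace sum; only the two edges meeting at P_2 involve k:
2·Area = [(4·k − 4·(-6)) + (4·12 − (-4)·k)] + -24
       = 8·k + 48 = 128
⇒ k = 10.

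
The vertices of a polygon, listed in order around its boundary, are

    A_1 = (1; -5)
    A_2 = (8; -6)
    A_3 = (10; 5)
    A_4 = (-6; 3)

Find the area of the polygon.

110.5

Σ = (34) + (100) + (60) + (27) = 221
Area = |Σ|/2 = 110.5.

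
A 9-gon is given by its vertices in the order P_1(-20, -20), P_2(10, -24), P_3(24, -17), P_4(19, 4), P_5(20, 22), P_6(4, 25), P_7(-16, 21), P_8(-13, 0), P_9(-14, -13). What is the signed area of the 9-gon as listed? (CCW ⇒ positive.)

1600.5

P_1→P_2: (-20)(-24) − (10)(-20) = 680
P_2→P_3: (10)(-17) − (24)(-24) = 406
P_3→P_4: (24)(4) − (19)(-17) = 419
P_4→P_5: (19)(22) − (20)(4) = 338
P_5→P_6: (20)(25) − (4)(22) = 412
P_6→P_7: (4)(21) − (-16)(25) = 484
P_7→P_8: (-16)(0) − (-13)(21) = 273
P_8→P_9: (-13)(-13) − (-14)(0) = 169
P_9→P_1: (-14)(-20) − (-20)(-13) = 20
Σ = 3201
Signed area = Σ/2 = 1600.5 (positive ⇒ counter-clockwise traversal).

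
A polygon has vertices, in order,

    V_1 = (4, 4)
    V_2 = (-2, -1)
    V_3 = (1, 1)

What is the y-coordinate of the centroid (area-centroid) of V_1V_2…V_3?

4/3

Apply Gauss's area formula. First the cross-terms c_i = x_i·y_{i+1} − x_{i+1}·y_i:
  4, -1, 0  ⇒  2A = 3, A = 1.5.
Then Σ (y_i + y_{i+1})·c_i = 12, so ȳ = 12 / (6·1.5) = 4/3.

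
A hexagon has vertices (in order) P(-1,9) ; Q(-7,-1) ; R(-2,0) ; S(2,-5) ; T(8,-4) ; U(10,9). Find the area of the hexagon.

157.5

P→Q: (-1)(-1) − (-7)(9) = 64
Q→R: (-7)(0) − (-2)(-1) = -2
R→S: (-2)(-5) − (2)(0) = 10
S→T: (2)(-4) − (8)(-5) = 32
T→U: (8)(9) − (10)(-4) = 112
U→P: (10)(9) − (-1)(9) = 99
Σ = 315
Area = |Σ|/2 = 157.5.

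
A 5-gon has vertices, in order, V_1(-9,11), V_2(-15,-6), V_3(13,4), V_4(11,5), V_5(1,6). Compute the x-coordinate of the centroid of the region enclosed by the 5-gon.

-143/36

Apply the shoelace formula. First the cross-terms c_i = x_i·y_{i+1} − x_{i+1}·y_i:
  219, 18, 21, 61, 65  ⇒  2A = 384, A = 192.
Then Σ (x_i + x_{i+1})·c_i = -4576, so x̄ = -4576 / (6·192) = -143/36.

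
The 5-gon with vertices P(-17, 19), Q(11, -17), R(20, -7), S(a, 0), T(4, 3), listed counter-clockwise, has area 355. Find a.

24

The doubled signed area Σ (x_i y_{i+1} − x_{i+1} y_i) is linear in a.
With a=0 it equals 470; the coefficient of a is 10 (from the two edges through S).
So 10·a + 470 = 2·355 = 710 ⇒ a = 24.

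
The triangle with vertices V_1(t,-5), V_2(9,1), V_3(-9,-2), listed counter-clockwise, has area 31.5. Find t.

-6

Write out the shoelace sum; only the two edges meeting at V_1 involve t:
2·Area = [((-9)·(-5) − t·(-2)) + (t·1 − 9·(-5))] + -9
       = 3·t + 81 = 63
⇒ t = -6.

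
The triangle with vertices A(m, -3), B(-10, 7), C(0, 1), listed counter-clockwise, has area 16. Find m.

The doubled signed area Σ (x_i y_{i+1} − x_{i+1} y_i) is linear in m.
With m=0 it equals -40; the coefficient of m is 6 (from the two edges through A).
So 6·m + -40 = 2·16 = 32 ⇒ m = 12.

12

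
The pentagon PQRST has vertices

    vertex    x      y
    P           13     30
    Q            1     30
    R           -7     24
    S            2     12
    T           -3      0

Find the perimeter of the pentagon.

|PQ| = √((-12)² + (0)²) = √144 = 12
|QR| = √((-8)² + (-6)²) = √100 = 10
|RS| = √((9)² + (-12)²) = √225 = 15
|ST| = √((-5)² + (-12)²) = √169 = 13
|TP| = √((16)² + (30)²) = √1156 = 34
Perimeter = 12 + 10 + 15 + 13 + 34 = 84.

84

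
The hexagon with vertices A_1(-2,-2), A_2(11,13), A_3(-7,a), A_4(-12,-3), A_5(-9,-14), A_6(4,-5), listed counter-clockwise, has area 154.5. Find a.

Write out the shoelace sum; only the two edges meeting at A_3 involve a:
2·Area = [(11·a − (-7)·13) + ((-7)·(-3) − (-12)·a)] + 220
       = 23·a + 332 = 309
⇒ a = -1.

-1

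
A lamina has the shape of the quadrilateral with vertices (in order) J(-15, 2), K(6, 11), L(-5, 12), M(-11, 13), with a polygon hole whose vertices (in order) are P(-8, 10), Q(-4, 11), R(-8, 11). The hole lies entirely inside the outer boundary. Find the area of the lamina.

Outer boundary:
Σ = (-177) + (127) + (67) + (173) = 190
Area = |Σ|/2 = 95.
Hole:
Apply the shoelace formula: 2A = Σ (x_i·y_{i+1} − x_{i+1}·y_i), indices taken mod 3.
Σ = (-48) + (44) + (8) = 4
Area = |Σ|/2 = 2.
Net area = 95 − 2 = 93.

93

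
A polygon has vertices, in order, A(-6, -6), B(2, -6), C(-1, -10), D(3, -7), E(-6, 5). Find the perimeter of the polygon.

|AB| = √((8)² + (0)²) = √64 = 8
|BC| = √((-3)² + (-4)²) = √25 = 5
|CD| = √((4)² + (3)²) = √25 = 5
|DE| = √((-9)² + (12)²) = √225 = 15
|EA| = √((0)² + (-11)²) = √121 = 11
Perimeter = 8 + 5 + 5 + 15 + 11 = 44.

44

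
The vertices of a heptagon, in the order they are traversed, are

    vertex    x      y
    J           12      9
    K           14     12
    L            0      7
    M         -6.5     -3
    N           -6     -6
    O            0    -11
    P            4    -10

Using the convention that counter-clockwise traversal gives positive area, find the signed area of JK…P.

224.25

Apply the shoelace (surveyor's) formula: 2A = Σ (x_i·y_{i+1} − x_{i+1}·y_i), indices taken mod 7.
Σ = (18) + (98) + (45.5) + (21) + (66) + (44) + (156) = 448.5
Signed area = Σ/2 = 224.25 (positive ⇒ counter-clockwise traversal).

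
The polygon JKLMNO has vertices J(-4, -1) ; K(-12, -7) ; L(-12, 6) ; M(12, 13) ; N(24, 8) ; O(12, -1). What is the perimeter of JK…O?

|JK| = √((-8)² + (-6)²) = √100 = 10
|KL| = √((0)² + (13)²) = √169 = 13
|LM| = √((24)² + (7)²) = √625 = 25
|MN| = √((12)² + (-5)²) = √169 = 13
|NO| = √((-12)² + (-9)²) = √225 = 15
|OJ| = √((-16)² + (0)²) = √256 = 16
Perimeter = 10 + 13 + 25 + 13 + 15 + 16 = 92.

92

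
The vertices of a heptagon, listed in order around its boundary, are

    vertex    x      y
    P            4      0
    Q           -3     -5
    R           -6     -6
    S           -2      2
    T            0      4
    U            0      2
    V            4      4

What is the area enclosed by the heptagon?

Apply the shoelace (surveyor's) formula: 2A = Σ (x_i·y_{i+1} − x_{i+1}·y_i), indices taken mod 7.
Cross-terms: -20, -12, -24, -8, 0, -8, -16  ⇒  Σ = -88
Area = |Σ|/2 = 44.

44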